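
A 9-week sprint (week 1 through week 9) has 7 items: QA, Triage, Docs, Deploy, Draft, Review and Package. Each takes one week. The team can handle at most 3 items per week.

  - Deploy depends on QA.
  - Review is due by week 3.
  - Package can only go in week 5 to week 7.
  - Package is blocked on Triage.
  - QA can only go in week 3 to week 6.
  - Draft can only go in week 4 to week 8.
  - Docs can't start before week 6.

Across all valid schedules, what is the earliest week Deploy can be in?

week 4

Precedence pushes Deploy to at least week 4.
Deploy at week 4 is achievable: Review in week 1, Draft in week 4, QA in week 3, Package in week 5, Docs in week 6, Triage in week 1, Deploy in week 4.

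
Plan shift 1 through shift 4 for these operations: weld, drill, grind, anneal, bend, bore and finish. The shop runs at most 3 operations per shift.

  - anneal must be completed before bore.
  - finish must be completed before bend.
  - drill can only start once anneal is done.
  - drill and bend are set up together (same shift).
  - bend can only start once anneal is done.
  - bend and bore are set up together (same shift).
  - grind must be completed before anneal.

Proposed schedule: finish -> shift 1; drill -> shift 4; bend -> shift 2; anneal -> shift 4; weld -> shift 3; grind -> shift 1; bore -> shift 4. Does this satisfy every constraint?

The shop runs at most 3 operations per shift — holds.
drill can only start once anneal is done — violated.
anneal must be completed before bore — violated.
drill and bend are set up together (same shift) — violated.
bend can only start once anneal is done — violated.
bend and bore are set up together (same shift) — violated.
finish must be completed before bend — holds.
grind must be completed before anneal — holds.

Invalid. bend can only start once anneal is done.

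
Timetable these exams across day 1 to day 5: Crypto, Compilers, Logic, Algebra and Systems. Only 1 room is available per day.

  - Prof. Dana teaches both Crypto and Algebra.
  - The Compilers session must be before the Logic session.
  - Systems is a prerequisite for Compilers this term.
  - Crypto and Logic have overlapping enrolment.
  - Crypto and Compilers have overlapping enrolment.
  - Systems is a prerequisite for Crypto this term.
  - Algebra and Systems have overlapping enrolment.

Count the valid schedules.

Splitting on Crypto: it can be day 2 (3), day 3 (4), day 4 (4), day 5 (4). Listing each branch's schedules as (Compilers, Logic, Algebra, Systems) by day number:
Crypto=day 2: (3,4,5,1) (3,5,4,1) (4,5,3,1) — 3.
Crypto=day 3: (2,4,5,1) (2,5,4,1) (4,5,1,2) (4,5,2,1) — 4.
Crypto=day 4: (2,3,5,1) (2,5,3,1) (3,5,1,2) (3,5,2,1) — 4.
Crypto=day 5: (2,3,4,1) (2,4,3,1) (3,4,1,2) (3,4,2,1) — 4.
Summing: 3 + 4 + 4 + 4 = 15.

15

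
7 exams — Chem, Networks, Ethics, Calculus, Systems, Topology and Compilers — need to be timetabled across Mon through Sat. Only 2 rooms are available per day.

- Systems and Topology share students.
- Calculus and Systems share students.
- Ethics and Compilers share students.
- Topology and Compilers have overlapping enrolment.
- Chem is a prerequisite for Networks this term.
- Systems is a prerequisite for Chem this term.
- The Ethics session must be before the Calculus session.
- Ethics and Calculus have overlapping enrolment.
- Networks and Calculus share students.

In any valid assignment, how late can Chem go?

Fri

Precedence pushes Chem to at least Tue; downstream work caps Chem at Fri.
Chem at Fri is achievable: Calculus -> Tue; Topology -> Tue; Chem -> Fri; Systems -> Mon; Networks -> Sat; Ethics -> Mon; Compilers -> Wed.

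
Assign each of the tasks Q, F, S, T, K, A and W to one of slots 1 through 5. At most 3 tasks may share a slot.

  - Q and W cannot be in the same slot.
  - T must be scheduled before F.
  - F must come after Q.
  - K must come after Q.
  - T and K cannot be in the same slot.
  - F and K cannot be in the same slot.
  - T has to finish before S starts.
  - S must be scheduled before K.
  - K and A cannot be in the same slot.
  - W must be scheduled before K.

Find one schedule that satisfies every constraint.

W=2, S=2, A=1, K=3, T=1, F=2, Q=1

Checking: W(2) before K(3); Q(1) before F(2); T(1) before F(2); Q(1) before K(3); S(2) before K(3); T(1) before S(2); Q(1) != W(2); T(1) != K(3); K(3) != A(1); F(2) != K(3); max 3 per slot (cap 3).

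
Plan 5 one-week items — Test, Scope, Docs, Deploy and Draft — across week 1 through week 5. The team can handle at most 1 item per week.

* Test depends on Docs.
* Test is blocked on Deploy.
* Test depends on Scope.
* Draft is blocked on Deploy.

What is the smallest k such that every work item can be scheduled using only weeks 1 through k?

The precedence chain requires at least 2 distinct weeks.
With at most 1 per week and 5 work items, at least 5 weeks are needed.
5 works (last occupied week: week 5): for example Docs in week 3, Test in week 4, Scope in week 2, Deploy in week 1, Draft in week 5.

5 weeks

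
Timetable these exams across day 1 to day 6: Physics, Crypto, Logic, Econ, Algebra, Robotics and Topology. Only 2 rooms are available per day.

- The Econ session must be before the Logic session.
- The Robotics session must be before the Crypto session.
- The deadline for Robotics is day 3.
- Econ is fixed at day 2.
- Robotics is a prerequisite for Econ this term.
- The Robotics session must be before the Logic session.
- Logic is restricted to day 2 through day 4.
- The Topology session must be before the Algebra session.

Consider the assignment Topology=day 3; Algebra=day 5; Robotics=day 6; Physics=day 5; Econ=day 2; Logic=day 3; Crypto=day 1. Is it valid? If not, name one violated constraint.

No — it violates: The Robotics session must be before the Crypto session

The Econ session must be before the Logic session — holds.
Logic is restricted to day 2 through day 4 — holds.
The Topology session must be before the Algebra session — holds.
Robotics is a prerequisite for Econ this term — violated.
Econ is fixed at day 2 — holds.
Only 2 rooms are available per day — holds.
The deadline for Robotics is day 3 — violated.
The Robotics session must be before the Crypto session — violated.
The Robotics session must be before the Logic session — violated.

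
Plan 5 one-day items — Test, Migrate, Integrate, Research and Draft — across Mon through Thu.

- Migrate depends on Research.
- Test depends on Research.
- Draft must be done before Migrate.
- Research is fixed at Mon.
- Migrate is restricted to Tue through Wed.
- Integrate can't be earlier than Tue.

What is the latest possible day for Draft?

Tue

Downstream work caps Draft at Tue.
Draft at Tue is achievable: Integrate=Tue; Draft=Tue; Test=Tue; Research=Mon; Migrate=Wed.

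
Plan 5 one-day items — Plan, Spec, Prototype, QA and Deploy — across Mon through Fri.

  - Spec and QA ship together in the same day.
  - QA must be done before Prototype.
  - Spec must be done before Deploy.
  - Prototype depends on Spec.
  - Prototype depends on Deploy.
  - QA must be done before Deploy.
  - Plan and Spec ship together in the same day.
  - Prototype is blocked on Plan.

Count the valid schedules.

10

Splitting on Plan: it can be Mon (6), Tue (3), Wed (1). Listing each branch's schedules as (Spec, Prototype, QA, Deploy):
Plan=Mon: (Mon,Wed,Mon,Tue) (Mon,Thu,Mon,Tue) (Mon,Thu,Mon,Wed) (Mon,Fri,Mon,Tue) (Mon,Fri,Mon,Wed) (Mon,Fri,Mon,Thu) — 6.
Plan=Tue: (Tue,Thu,Tue,Wed) (Tue,Fri,Tue,Wed) (Tue,Fri,Tue,Thu) — 3.
Plan=Wed: (Wed,Fri,Wed,Thu) — 1.
Summing: 6 + 3 + 1 = 10.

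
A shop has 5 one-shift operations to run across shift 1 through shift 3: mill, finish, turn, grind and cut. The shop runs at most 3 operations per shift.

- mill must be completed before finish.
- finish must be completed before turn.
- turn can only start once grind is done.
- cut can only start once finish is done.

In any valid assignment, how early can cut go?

Precedence pushes cut to at least shift 3.
cut at shift 3 is achievable: turn=shift 3; grind=shift 1; mill=shift 1; finish=shift 2; cut=shift 3.

shift 3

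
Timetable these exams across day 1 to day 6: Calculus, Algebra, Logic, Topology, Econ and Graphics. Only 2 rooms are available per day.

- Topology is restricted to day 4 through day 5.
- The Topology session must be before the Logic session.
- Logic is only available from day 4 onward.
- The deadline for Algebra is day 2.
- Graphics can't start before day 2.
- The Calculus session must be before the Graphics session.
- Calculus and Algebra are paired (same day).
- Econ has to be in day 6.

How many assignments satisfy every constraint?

Splitting on Calculus: it can be day 1 (13), day 2 (10). Listing each branch's schedules as (Algebra, Logic, Topology, Econ, Graphics) by day number:
Calculus=day 1: (1,5,4,6,2) (1,5,4,6,3) (1,5,4,6,4) (1,5,4,6,5) (1,5,4,6,6) (1,6,4,6,2) (1,6,4,6,3) (1,6,4,6,4) (1,6,4,6,5) (1,6,5,6,2) (1,6,5,6,3) (1,6,5,6,4) (1,6,5,6,5) — 13.
Calculus=day 2: (2,5,4,6,3) (2,5,4,6,4) (2,5,4,6,5) (2,5,4,6,6) (2,6,4,6,3) (2,6,4,6,4) (2,6,4,6,5) (2,6,5,6,3) (2,6,5,6,4) (2,6,5,6,5) — 10.
Summing: 13 + 10 = 23.

23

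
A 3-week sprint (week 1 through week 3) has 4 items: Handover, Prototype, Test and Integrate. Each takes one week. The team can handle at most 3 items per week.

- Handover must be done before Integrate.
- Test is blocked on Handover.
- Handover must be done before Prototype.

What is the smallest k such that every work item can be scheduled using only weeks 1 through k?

2 weeks

The precedence chain requires at least 2 distinct weeks.
With at most 3 per week and 4 work items, at least 2 weeks are needed.
2 works (last occupied week: week 2): for example Test -> week 2; Handover -> week 1; Integrate -> week 2; Prototype -> week 2.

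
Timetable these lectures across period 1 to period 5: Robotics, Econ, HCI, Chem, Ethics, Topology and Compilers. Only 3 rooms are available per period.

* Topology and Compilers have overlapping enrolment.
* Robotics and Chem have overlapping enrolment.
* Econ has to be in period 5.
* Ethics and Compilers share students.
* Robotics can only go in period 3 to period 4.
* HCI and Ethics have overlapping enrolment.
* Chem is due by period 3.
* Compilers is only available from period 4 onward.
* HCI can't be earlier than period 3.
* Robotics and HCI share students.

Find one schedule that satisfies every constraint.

HCI=period 4, Chem=period 1, Ethics=period 1, Robotics=period 3, Compilers=period 4, Topology=period 1, Econ=period 5

Checking: Topology(period 1) != Compilers(period 4); Ethics(period 1) != Compilers(period 4); Robotics(period 3) != HCI(period 4); Robotics(period 3) != Chem(period 1); HCI(period 4) != Ethics(period 1); Compilers=period 4 in [period 4,period 5]; Robotics=period 3 in [period 3,period 4]; Econ=period 5 in [period 5,period 5]; HCI=period 4 in [period 3,period 5]; Chem=period 1 in [period 1,period 3]; max 3 per period (cap 3).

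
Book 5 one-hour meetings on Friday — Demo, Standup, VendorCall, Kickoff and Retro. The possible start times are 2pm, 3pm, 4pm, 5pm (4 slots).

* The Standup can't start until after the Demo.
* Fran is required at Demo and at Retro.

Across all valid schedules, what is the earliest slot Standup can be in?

Precedence pushes Standup to at least 3pm.
Standup at 3pm is achievable: Kickoff in 2pm, VendorCall in 2pm, Retro in 3pm, Demo in 2pm, Standup in 3pm.

3pm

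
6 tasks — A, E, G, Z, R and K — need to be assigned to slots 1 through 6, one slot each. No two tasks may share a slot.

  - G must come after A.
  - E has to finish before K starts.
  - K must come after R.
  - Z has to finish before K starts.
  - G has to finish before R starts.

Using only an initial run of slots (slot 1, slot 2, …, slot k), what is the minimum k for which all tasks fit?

6

The precedence chain requires at least 4 distinct slots.
With at most 1 per slot and 6 tasks, at least 6 slots are needed.
6 works (last occupied slot: 6): for example R -> 3, K -> 6, A -> 1, E -> 4, G -> 2, Z -> 5.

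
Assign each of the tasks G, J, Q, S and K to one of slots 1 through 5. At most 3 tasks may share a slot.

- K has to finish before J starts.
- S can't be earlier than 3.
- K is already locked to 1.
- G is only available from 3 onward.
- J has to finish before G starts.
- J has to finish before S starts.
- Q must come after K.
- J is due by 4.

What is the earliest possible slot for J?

2

Precedence pushes J to at least 2; J's own window allows nothing later than 4.
J at 2 is achievable: G=3; S=3; K=1; Q=2; J=2.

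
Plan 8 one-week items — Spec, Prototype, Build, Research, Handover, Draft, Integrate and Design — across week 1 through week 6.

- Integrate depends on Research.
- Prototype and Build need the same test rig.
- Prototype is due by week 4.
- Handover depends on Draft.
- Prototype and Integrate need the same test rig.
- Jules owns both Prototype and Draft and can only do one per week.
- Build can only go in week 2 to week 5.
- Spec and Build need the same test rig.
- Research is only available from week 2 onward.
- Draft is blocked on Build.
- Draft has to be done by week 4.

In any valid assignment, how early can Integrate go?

Precedence pushes Integrate to at least week 3.
Integrate at week 3 is achievable: Build=week 2; Draft=week 3; Design=week 1; Research=week 2; Prototype=week 1; Spec=week 1; Handover=week 4; Integrate=week 3.

week 3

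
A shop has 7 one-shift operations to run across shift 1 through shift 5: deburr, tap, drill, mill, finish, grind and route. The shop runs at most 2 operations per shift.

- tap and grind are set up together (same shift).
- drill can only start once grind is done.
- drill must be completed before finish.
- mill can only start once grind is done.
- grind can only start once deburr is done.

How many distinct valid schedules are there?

Splitting on deburr: it can be shift 1 (36), shift 2 (6). Listing each branch's schedules as (tap, drill, mill, finish, grind, route) by shift number:
deburr=shift 1: (2,3,3,4,2,1) (2,3,3,4,2,4) (2,3,3,4,2,5) (2,3,3,5,2,1) (2,3,3,5,2,4) (2,3,3,5,2,5) (2,3,4,4,2,1) (2,3,4,4,2,3) (2,3,4,4,2,5) (2,3,4,5,2,1) (2,3,4,5,2,3) (2,3,4,5,2,4) (2,3,4,5,2,5) (2,3,5,4,2,1) (2,3,5,4,2,3) (2,3,5,4,2,4) (2,3,5,4,2,5) (2,3,5,5,2,1) (2,3,5,5,2,3) (2,3,5,5,2,4) (2,4,3,5,2,1) (2,4,3,5,2,3) (2,4,3,5,2,4) (2,4,3,5,2,5) (2,4,4,5,2,1) (2,4,4,5,2,3) (2,4,4,5,2,5) (2,4,5,5,2,1) (2,4,5,5,2,3) (2,4,5,5,2,4) (3,4,4,5,3,1) (3,4,4,5,3,2) (3,4,4,5,3,5) (3,4,5,5,3,1) (3,4,5,5,3,2) (3,4,5,5,3,4) — 36.
deburr=shift 2: (3,4,4,5,3,1) (3,4,4,5,3,2) (3,4,4,5,3,5) (3,4,5,5,3,1) (3,4,5,5,3,2) (3,4,5,5,3,4) — 6.
Summing: 36 + 6 = 42.

42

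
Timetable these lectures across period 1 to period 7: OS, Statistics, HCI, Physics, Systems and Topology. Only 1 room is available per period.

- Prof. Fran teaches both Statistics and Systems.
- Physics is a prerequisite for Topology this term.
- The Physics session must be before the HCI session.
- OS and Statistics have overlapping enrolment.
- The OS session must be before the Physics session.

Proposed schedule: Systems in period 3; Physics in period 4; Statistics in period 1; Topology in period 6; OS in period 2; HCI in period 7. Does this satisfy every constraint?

Valid

The Physics session must be before the HCI session — holds.
The OS session must be before the Physics session — holds.
Physics is a prerequisite for Topology this term — holds.
Only 1 room is available per period — holds.
Prof. Fran teaches both Statistics and Systems — holds.
OS and Statistics have overlapping enrolment — holds.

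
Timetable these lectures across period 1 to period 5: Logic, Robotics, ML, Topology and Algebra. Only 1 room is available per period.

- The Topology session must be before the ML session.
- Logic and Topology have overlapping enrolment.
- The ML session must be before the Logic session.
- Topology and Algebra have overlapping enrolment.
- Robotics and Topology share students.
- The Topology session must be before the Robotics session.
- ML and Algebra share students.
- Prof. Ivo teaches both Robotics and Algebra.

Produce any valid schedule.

Robotics in period 4, Logic in period 3, Topology in period 1, ML in period 2, Algebra in period 5

Checking: Topology(period 1) before Robotics(period 4); Topology(period 1) before ML(period 2); ML(period 2) before Logic(period 3); Robotics(period 4) != Topology(period 1); ML(period 2) != Algebra(period 5); Robotics(period 4) != Algebra(period 5); Logic(period 3) != Topology(period 1); Topology(period 1) != Algebra(period 5); max 1 per period (cap 1).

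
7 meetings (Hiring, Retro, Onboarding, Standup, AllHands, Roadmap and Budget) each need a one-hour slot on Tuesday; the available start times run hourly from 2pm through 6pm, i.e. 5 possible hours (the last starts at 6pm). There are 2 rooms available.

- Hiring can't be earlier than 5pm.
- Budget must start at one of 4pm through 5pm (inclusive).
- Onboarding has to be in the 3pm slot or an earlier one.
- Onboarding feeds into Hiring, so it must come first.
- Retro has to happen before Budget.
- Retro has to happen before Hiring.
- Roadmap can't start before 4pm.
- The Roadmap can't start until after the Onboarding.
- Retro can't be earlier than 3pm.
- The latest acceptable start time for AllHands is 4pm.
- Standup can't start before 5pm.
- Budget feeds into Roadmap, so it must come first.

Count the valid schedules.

52

Splitting on Hiring: it can be 5pm (26), 6pm (26). Listing each branch's schedules as (Retro, Onboarding, Standup, AllHands, Roadmap, Budget):
Hiring=5pm: (3pm,2pm,5pm,2pm,6pm,4pm) (3pm,2pm,5pm,3pm,6pm,4pm) (3pm,2pm,5pm,4pm,6pm,4pm) (3pm,2pm,6pm,2pm,5pm,4pm) (3pm,2pm,6pm,2pm,6pm,4pm) (3pm,2pm,6pm,2pm,6pm,5pm) (3pm,2pm,6pm,3pm,5pm,4pm) (3pm,2pm,6pm,3pm,6pm,4pm) (3pm,2pm,6pm,3pm,6pm,5pm) (3pm,2pm,6pm,4pm,5pm,4pm) (3pm,2pm,6pm,4pm,6pm,4pm) (3pm,2pm,6pm,4pm,6pm,5pm) (3pm,3pm,5pm,2pm,6pm,4pm) (3pm,3pm,5pm,4pm,6pm,4pm) (3pm,3pm,6pm,2pm,5pm,4pm) (3pm,3pm,6pm,2pm,6pm,4pm) (3pm,3pm,6pm,2pm,6pm,5pm) (3pm,3pm,6pm,4pm,5pm,4pm) (3pm,3pm,6pm,4pm,6pm,4pm) (3pm,3pm,6pm,4pm,6pm,5pm) (4pm,2pm,6pm,2pm,6pm,5pm) (4pm,2pm,6pm,3pm,6pm,5pm) (4pm,2pm,6pm,4pm,6pm,5pm) (4pm,3pm,6pm,2pm,6pm,5pm) (4pm,3pm,6pm,3pm,6pm,5pm) (4pm,3pm,6pm,4pm,6pm,5pm) — 26.
Hiring=6pm: (3pm,2pm,5pm,2pm,5pm,4pm) (3pm,2pm,5pm,2pm,6pm,4pm) (3pm,2pm,5pm,2pm,6pm,5pm) (3pm,2pm,5pm,3pm,5pm,4pm) (3pm,2pm,5pm,3pm,6pm,4pm) (3pm,2pm,5pm,3pm,6pm,5pm) (3pm,2pm,5pm,4pm,5pm,4pm) (3pm,2pm,5pm,4pm,6pm,4pm) (3pm,2pm,5pm,4pm,6pm,5pm) (3pm,2pm,6pm,2pm,5pm,4pm) (3pm,2pm,6pm,3pm,5pm,4pm) (3pm,2pm,6pm,4pm,5pm,4pm) (3pm,3pm,5pm,2pm,5pm,4pm) (3pm,3pm,5pm,2pm,6pm,4pm) (3pm,3pm,5pm,2pm,6pm,5pm) (3pm,3pm,5pm,4pm,5pm,4pm) (3pm,3pm,5pm,4pm,6pm,4pm) (3pm,3pm,5pm,4pm,6pm,5pm) (3pm,3pm,6pm,2pm,5pm,4pm) (3pm,3pm,6pm,4pm,5pm,4pm) (4pm,2pm,5pm,2pm,6pm,5pm) (4pm,2pm,5pm,3pm,6pm,5pm) (4pm,2pm,5pm,4pm,6pm,5pm) (4pm,3pm,5pm,2pm,6pm,5pm) (4pm,3pm,5pm,3pm,6pm,5pm) (4pm,3pm,5pm,4pm,6pm,5pm) — 26.
Summing: 26 + 26 = 52.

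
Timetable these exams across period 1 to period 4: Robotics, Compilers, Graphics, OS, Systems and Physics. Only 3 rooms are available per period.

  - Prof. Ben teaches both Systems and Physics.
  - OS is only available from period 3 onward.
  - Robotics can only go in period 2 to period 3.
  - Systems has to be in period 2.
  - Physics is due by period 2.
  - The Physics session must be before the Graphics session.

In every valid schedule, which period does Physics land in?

Physics's window is period 1–period 2.
Systems is fixed at period 2, and Physics can't share a period with Systems.
So Physics must be period 1.

period 1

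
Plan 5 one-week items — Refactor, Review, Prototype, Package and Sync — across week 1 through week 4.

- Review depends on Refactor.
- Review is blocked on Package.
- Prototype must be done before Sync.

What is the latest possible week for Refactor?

week 3

Downstream work caps Refactor at week 3.
Refactor at week 3 is achievable: Sync=week 2; Prototype=week 1; Review=week 4; Refactor=week 3; Package=week 1.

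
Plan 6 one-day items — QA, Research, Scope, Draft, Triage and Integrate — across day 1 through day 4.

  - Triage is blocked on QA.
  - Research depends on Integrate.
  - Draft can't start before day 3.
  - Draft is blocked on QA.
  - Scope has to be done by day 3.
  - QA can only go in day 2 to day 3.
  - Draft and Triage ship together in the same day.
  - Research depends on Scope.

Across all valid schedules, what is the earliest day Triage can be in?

day 3

Precedence pushes Triage to at least day 3.
Triage at day 3 is achievable: Research -> day 2; Triage -> day 3; Draft -> day 3; QA -> day 2; Scope -> day 1; Integrate -> day 1.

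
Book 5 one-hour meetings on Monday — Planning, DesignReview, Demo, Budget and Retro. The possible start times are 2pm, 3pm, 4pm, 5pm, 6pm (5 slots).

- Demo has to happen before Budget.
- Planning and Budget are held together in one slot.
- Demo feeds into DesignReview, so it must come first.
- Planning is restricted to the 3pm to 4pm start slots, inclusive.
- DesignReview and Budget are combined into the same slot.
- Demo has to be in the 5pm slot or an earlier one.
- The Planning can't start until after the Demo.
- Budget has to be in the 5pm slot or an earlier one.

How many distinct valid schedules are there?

15

Splitting on Planning: it can be 3pm (5), 4pm (10). Listing each branch's schedules as (DesignReview, Demo, Budget, Retro):
Planning=3pm: (3pm,2pm,3pm,2pm) (3pm,2pm,3pm,3pm) (3pm,2pm,3pm,4pm) (3pm,2pm,3pm,5pm) (3pm,2pm,3pm,6pm) — 5.
Planning=4pm: (4pm,2pm,4pm,2pm) (4pm,2pm,4pm,3pm) (4pm,2pm,4pm,4pm) (4pm,2pm,4pm,5pm) (4pm,2pm,4pm,6pm) (4pm,3pm,4pm,2pm) (4pm,3pm,4pm,3pm) (4pm,3pm,4pm,4pm) (4pm,3pm,4pm,5pm) (4pm,3pm,4pm,6pm) — 10.
Summing: 5 + 10 = 15.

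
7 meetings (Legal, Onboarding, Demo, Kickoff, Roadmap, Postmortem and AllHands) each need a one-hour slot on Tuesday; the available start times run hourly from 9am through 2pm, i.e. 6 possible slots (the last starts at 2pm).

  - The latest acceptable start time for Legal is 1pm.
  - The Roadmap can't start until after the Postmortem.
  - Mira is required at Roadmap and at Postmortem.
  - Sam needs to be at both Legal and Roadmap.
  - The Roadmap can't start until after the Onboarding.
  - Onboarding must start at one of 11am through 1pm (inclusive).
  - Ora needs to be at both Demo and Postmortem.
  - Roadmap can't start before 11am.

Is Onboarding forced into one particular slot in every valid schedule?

Onboarding can be 11am (e.g. Roadmap -> 12pm; Demo -> 10am; Onboarding -> 11am; Legal -> 9am; Postmortem -> 9am; AllHands -> 9am; Kickoff -> 9am) or 12pm (e.g. Roadmap -> 1pm, Demo -> 10am, AllHands -> 9am, Onboarding -> 12pm, Legal -> 9am, Kickoff -> 9am, Postmortem -> 9am).

No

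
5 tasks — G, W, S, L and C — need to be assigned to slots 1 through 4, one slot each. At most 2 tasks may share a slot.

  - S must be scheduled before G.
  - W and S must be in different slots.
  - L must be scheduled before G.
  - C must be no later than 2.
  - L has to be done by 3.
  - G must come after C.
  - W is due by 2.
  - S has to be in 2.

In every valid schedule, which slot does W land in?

1

W's window is 1–2.
S is fixed at 2, and W can't share a slot with S.
So W must be 1.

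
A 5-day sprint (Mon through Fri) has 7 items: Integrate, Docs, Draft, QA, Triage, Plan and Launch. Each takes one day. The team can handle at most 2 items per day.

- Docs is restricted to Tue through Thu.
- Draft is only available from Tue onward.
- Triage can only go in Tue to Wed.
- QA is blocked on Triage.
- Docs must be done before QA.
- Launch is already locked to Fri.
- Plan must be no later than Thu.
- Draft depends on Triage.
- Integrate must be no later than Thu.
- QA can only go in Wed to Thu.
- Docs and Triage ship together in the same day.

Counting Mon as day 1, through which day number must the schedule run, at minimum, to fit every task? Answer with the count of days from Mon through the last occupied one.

The precedence chain requires at least 2 distinct days.
With at most 2 per day and 7 tasks, at least 4 days are needed.
Launch can't be placed before Fri — that is day 5 counting from Mon — so the schedule must run through at least 5 days.
5 works (last occupied day: Fri): for example Triage -> Tue, Docs -> Tue, QA -> Wed, Launch -> Fri, Integrate -> Mon, Plan -> Mon, Draft -> Wed.

5 days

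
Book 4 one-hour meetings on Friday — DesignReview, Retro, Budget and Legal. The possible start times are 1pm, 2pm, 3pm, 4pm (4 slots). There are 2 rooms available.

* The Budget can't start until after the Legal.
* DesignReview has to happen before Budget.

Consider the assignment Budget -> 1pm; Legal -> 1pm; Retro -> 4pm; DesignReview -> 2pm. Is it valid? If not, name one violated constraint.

No. DesignReview has to happen before Budget is not satisfied.

The Budget can't start until after the Legal — violated.
DesignReview has to happen before Budget — violated.
There are 2 rooms available — holds.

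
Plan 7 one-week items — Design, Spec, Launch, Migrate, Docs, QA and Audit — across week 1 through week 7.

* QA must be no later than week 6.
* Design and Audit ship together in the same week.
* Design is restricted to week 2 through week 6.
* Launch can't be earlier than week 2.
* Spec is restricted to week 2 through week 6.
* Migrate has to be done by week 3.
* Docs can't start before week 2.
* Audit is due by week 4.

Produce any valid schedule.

Launch -> week 2; QA -> week 1; Migrate -> week 1; Design -> week 2; Spec -> week 2; Docs -> week 2; Audit -> week 2

Checking: Design = Audit = week 2; QA=week 1 in [week 1,week 6]; Design=week 2 in [week 2,week 6]; Docs=week 2 in [week 2,week 7]; Launch=week 2 in [week 2,week 7]; Migrate=week 1 in [week 1,week 3]; Audit=week 2 in [week 1,week 4]; Spec=week 2 in [week 2,week 6].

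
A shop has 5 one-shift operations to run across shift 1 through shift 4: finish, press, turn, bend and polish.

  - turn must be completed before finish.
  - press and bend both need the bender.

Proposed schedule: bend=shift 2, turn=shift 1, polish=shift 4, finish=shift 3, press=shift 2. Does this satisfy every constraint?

press and bend both need the bender — violated.
turn must be completed before finish — holds.

No. press and bend both need the bender is not satisfied.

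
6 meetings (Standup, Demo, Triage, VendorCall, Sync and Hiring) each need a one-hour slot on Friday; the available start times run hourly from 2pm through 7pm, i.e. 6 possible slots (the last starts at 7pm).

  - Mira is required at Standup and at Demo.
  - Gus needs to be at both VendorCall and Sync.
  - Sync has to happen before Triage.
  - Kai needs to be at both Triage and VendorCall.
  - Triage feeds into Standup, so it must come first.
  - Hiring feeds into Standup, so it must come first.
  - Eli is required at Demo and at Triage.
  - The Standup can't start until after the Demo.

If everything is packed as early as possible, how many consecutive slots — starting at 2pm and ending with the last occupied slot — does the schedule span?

3 slots

The precedence chain requires at least 3 distinct slots.
3 works (last occupied slot: 4pm): for example VendorCall=4pm, Hiring=2pm, Standup=4pm, Demo=2pm, Sync=2pm, Triage=3pm.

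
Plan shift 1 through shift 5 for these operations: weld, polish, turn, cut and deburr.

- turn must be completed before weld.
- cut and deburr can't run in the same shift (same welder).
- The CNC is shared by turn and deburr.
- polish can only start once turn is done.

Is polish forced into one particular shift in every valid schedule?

polish can be shift 2 (e.g. polish=shift 2, turn=shift 1, cut=shift 1, weld=shift 2, deburr=shift 2) or shift 3 (e.g. turn in shift 1; cut in shift 1; deburr in shift 2; weld in shift 2; polish in shift 3).

No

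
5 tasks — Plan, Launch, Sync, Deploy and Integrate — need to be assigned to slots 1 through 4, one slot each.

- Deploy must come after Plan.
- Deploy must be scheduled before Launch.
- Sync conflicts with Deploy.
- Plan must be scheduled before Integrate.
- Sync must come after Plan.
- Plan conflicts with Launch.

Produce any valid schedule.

Sync in 3, Plan in 1, Launch in 3, Integrate in 2, Deploy in 2

Checking: Deploy(2) before Launch(3); Plan(1) before Sync(3); Plan(1) before Integrate(2); Plan(1) before Deploy(2); Plan(1) != Launch(3); Sync(3) != Deploy(2).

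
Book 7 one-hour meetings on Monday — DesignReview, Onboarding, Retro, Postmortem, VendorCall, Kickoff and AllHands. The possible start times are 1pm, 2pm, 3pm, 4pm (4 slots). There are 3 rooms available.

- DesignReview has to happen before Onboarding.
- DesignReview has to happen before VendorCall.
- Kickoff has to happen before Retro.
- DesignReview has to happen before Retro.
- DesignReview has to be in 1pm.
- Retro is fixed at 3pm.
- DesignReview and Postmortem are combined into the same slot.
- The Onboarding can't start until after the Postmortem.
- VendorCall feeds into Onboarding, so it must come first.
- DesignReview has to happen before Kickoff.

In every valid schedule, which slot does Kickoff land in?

2pm

DesignReview is fixed at 1pm and must come before Kickoff, so Kickoff is at least 2pm.
Retro is fixed at 3pm and must come after Kickoff, so Kickoff is at most 2pm.
So Kickoff must be 2pm.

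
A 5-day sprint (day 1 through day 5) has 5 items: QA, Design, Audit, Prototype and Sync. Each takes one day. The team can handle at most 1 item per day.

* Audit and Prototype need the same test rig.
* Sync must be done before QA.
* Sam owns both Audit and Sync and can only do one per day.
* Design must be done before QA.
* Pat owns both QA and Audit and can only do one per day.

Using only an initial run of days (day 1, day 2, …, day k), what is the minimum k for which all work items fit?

5 days

The precedence chain requires at least 2 distinct days.
With at most 1 per day and 5 work items, at least 5 days are needed.
5 works (last occupied day: day 5): for example Audit in day 4, Sync in day 2, QA in day 3, Prototype in day 5, Design in day 1.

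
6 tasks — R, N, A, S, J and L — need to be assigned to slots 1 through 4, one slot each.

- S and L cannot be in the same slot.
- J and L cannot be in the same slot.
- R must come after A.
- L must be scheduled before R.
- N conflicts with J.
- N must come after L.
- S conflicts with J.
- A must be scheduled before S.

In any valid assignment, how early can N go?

Precedence pushes N to at least 2.
N at 2 is achievable: S -> 2, L -> 1, R -> 2, J -> 3, A -> 1, N -> 2.

2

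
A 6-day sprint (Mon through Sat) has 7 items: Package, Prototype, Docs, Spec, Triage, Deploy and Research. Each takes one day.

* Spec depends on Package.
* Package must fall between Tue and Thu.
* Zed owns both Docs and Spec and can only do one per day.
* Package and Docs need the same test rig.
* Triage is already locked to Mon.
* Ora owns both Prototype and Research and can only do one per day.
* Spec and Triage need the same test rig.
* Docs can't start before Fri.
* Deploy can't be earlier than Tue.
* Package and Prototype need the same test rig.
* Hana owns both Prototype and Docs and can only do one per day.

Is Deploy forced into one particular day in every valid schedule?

No

Deploy can be Tue (e.g. Research=Tue; Spec=Wed; Docs=Fri; Triage=Mon; Prototype=Mon; Package=Tue; Deploy=Tue) or Wed (e.g. Package=Tue; Triage=Mon; Prototype=Mon; Deploy=Wed; Research=Tue; Spec=Wed; Docs=Fri).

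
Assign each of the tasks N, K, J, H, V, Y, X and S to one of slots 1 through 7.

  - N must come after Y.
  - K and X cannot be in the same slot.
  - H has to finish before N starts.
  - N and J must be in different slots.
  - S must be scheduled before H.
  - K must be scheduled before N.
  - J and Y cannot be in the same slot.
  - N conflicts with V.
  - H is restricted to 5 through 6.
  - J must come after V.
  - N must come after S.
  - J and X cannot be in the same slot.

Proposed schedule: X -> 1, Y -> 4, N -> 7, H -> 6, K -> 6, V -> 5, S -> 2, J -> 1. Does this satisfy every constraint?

J and Y cannot be in the same slot — holds.
N must come after Y — holds.
N and J must be in different slots — holds.
N conflicts with V — holds.
H is restricted to 5 through 6 — holds.
J and X cannot be in the same slot — violated.
S must be scheduled before H — holds.
N must come after S — holds.
J must come after V — violated.
K and X cannot be in the same slot — holds.
H has to finish before N starts — holds.
K must be scheduled before N — holds.

Invalid. J must come after V.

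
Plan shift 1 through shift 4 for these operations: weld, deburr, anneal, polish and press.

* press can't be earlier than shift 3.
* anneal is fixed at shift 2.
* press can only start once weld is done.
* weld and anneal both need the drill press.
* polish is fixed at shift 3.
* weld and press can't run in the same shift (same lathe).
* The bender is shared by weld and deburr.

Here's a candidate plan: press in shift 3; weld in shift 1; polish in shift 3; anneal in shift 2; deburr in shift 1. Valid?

No. The bender is shared by weld and deburr is not satisfied.

polish is fixed at shift 3 — holds.
The bender is shared by weld and deburr — violated.
anneal is fixed at shift 2 — holds.
press can't be earlier than shift 3 — holds.
weld and anneal both need the drill press — holds.
press can only start once weld is done — holds.
weld and press can't run in the same shift (same lathe) — holds.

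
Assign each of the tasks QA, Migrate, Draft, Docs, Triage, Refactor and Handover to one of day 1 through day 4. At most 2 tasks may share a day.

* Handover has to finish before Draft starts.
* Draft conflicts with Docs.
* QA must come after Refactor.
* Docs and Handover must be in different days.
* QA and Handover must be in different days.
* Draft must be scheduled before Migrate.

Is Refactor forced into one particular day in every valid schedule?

No

Refactor can be day 1 (e.g. Refactor in day 1, Triage in day 4, Migrate in day 3, Docs in day 3, Draft in day 2, QA in day 2, Handover in day 1) or day 2 (e.g. Migrate -> day 3, Triage -> day 1, QA -> day 3, Draft -> day 2, Handover -> day 1, Refactor -> day 2, Docs -> day 4).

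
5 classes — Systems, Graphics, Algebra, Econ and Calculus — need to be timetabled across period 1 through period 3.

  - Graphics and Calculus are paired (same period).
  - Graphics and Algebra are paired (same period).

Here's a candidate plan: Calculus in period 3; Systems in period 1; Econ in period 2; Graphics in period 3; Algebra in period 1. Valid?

No. Graphics and Algebra are paired (same period) is not satisfied.

Graphics and Algebra are paired (same period) — violated.
Graphics and Calculus are paired (same period) — holds.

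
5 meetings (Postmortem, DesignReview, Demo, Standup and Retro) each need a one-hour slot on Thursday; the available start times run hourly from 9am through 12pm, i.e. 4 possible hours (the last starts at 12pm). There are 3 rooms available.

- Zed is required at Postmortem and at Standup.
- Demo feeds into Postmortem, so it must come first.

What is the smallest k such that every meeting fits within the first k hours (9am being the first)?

The precedence chain requires at least 2 distinct hours.
With at most 3 per hour and 5 meetings, at least 2 hours are needed.
2 works (last occupied hour: 10am): for example Retro in 10am, Postmortem in 10am, DesignReview in 9am, Standup in 9am, Demo in 9am.

2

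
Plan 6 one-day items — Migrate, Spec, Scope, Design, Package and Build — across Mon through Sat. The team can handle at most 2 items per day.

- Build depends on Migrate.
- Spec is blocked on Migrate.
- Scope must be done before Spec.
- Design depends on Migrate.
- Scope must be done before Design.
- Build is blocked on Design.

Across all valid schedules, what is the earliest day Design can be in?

Tue

Precedence pushes Design to at least Tue; downstream work caps Design at Fri.
Design at Tue is achievable: Spec in Tue, Migrate in Mon, Scope in Mon, Build in Wed, Design in Tue, Package in Wed.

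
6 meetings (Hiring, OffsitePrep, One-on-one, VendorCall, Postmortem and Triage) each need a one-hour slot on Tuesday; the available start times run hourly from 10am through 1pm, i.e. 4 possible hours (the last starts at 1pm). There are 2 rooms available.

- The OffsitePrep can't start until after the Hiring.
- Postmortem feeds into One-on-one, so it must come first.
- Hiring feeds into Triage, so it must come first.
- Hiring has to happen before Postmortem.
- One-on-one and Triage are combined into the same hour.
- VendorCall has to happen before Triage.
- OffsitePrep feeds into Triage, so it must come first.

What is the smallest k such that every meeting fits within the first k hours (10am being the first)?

The precedence chain requires at least 3 distinct hours.
With at most 2 per hour and 6 meetings, at least 3 hours are needed.
3 works (last occupied hour: 12pm): for example One-on-one in 12pm; VendorCall in 10am; Postmortem in 11am; Triage in 12pm; Hiring in 10am; OffsitePrep in 11am.

3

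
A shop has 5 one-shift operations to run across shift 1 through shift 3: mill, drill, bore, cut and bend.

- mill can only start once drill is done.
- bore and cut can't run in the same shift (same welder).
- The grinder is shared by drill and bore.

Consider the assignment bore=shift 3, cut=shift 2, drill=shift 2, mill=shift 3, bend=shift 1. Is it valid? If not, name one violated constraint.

Yes, all constraints hold

mill can only start once drill is done — holds.
The grinder is shared by drill and bore — holds.
bore and cut can't run in the same shift (same welder) — holds.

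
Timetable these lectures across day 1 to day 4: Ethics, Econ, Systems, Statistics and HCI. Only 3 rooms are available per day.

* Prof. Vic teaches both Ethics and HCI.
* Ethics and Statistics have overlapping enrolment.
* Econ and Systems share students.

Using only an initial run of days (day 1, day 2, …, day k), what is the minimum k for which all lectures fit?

With at most 3 per day and 5 lectures, at least 2 days are needed.
2 works (last occupied day: day 2): for example HCI=day 2, Systems=day 2, Econ=day 1, Ethics=day 1, Statistics=day 2.

2 days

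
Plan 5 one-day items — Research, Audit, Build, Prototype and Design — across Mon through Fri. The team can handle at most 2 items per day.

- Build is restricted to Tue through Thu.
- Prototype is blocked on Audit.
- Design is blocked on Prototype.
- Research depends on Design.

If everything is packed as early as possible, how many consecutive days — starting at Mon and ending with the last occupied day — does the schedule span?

The precedence chain requires at least 4 distinct days.
With at most 2 per day and 5 work items, at least 3 days are needed.
4 works (last occupied day: Thu): for example Build -> Tue, Prototype -> Tue, Research -> Thu, Design -> Wed, Audit -> Mon.

4 days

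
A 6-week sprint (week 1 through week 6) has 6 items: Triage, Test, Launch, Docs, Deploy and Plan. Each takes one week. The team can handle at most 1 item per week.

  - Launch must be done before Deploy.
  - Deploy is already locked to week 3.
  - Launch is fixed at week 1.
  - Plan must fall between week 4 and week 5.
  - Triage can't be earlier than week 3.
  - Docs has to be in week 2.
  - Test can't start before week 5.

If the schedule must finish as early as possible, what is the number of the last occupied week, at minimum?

The precedence chain requires at least 2 distinct weeks.
With at most 1 per week and 6 tasks, at least 6 weeks are needed.
Test can't be placed before week 5, so the schedule must run through at least week 5.
6 works (last occupied week: week 6): for example Plan -> week 4; Triage -> week 6; Launch -> week 1; Docs -> week 2; Test -> week 5; Deploy -> week 3.

week 6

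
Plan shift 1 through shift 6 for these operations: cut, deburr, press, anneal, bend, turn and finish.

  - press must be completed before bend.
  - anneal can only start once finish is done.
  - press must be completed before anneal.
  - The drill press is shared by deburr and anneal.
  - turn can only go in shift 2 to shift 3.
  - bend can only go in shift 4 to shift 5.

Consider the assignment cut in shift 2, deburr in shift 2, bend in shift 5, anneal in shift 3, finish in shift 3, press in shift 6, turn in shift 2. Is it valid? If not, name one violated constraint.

turn can only go in shift 2 to shift 3 — holds.
anneal can only start once finish is done — violated.
The drill press is shared by deburr and anneal — holds.
press must be completed before anneal — violated.
bend can only go in shift 4 to shift 5 — holds.
press must be completed before bend — violated.

No. press must be completed before anneal is not satisfied.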